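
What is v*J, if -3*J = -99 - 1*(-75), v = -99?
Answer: -792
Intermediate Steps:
J = 8 (J = -(-99 - 1*(-75))/3 = -(-99 + 75)/3 = -1/3*(-24) = 8)
v*J = -99*8 = -792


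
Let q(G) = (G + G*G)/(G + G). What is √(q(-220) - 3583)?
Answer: I*√14770/2 ≈ 60.766*I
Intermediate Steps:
q(G) = (G + G²)/(2*G) (q(G) = (G + G²)/((2*G)) = (G + G²)*(1/(2*G)) = (G + G²)/(2*G))
√(q(-220) - 3583) = √((½ + (½)*(-220)) - 3583) = √((½ - 110) - 3583) = √(-219/2 - 3583) = √(-7385/2) = I*√14770/2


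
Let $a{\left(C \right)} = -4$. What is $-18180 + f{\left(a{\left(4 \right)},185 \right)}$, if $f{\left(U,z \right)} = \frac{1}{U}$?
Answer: $- \frac{72721}{4} \approx -18180.0$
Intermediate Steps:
$-18180 + f{\left(a{\left(4 \right)},185 \right)} = -18180 + \frac{1}{-4} = -18180 - \frac{1}{4} = - \frac{72721}{4}$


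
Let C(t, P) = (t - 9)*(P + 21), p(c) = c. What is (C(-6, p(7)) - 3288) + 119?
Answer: -3589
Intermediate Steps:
C(t, P) = (-9 + t)*(21 + P)
(C(-6, p(7)) - 3288) + 119 = ((-189 - 9*7 + 21*(-6) + 7*(-6)) - 3288) + 119 = ((-189 - 63 - 126 - 42) - 3288) + 119 = (-420 - 3288) + 119 = -3708 + 119 = -3589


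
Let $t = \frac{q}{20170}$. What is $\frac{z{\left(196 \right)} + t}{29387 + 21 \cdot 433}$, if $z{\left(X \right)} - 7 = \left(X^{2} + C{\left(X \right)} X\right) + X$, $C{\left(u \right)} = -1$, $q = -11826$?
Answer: $\frac{193745021}{194035400} \approx 0.9985$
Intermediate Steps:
$t = - \frac{5913}{10085}$ ($t = - \frac{11826}{20170} = \left(-11826\right) \frac{1}{20170} = - \frac{5913}{10085} \approx -0.58632$)
$z{\left(X \right)} = 7 + X^{2}$ ($z{\left(X \right)} = 7 + \left(\left(X^{2} - X\right) + X\right) = 7 + X^{2}$)
$\frac{z{\left(196 \right)} + t}{29387 + 21 \cdot 433} = \frac{\left(7 + 196^{2}\right) - \frac{5913}{10085}}{29387 + 21 \cdot 433} = \frac{\left(7 + 38416\right) - \frac{5913}{10085}}{29387 + 9093} = \frac{38423 - \frac{5913}{10085}}{38480} = \frac{387490042}{10085} \cdot \frac{1}{38480} = \frac{193745021}{194035400}$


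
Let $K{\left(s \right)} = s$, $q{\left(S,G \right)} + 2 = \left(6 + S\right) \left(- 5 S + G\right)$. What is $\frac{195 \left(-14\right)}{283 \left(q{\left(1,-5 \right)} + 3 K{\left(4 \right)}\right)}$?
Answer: $\frac{91}{566} \approx 0.16078$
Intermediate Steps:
$q{\left(S,G \right)} = -2 + \left(6 + S\right) \left(G - 5 S\right)$ ($q{\left(S,G \right)} = -2 + \left(6 + S\right) \left(- 5 S + G\right) = -2 + \left(6 + S\right) \left(G - 5 S\right)$)
$\frac{195 \left(-14\right)}{283 \left(q{\left(1,-5 \right)} + 3 K{\left(4 \right)}\right)} = \frac{195 \left(-14\right)}{283 \left(\left(-2 - 30 - 5 \cdot 1^{2} + 6 \left(-5\right) - 5\right) + 3 \cdot 4\right)} = - \frac{2730}{283 \left(\left(-2 - 30 - 5 - 30 - 5\right) + 12\right)} = - \frac{2730}{283 \left(-72 + 12\right)} = - \frac{2730}{283 \left(-60\right)} = - \frac{2730}{-16980} = \left(-2730\right) \left(- \frac{1}{16980}\right) = \frac{91}{566}$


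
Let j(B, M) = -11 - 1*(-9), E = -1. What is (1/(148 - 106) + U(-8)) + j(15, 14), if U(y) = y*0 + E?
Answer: -125/42 ≈ -2.9762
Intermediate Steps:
U(y) = -1 (U(y) = y*0 - 1 = 0 - 1 = -1)
j(B, M) = -2 (j(B, M) = -11 + 9 = -2)
(1/(148 - 106) + U(-8)) + j(15, 14) = (1/(148 - 106) - 1) - 2 = (1/42 - 1) - 2 = -41/42 - 2 = -125/42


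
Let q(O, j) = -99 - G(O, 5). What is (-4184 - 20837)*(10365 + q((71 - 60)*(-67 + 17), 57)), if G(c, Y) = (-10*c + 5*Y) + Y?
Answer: -118499456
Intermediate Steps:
G(c, Y) = -10*c + 6*Y
q(O, j) = -129 + 10*O (q(O, j) = -99 - (-10*O + 6*5) = -99 - (-10*O + 30) = -99 - (30 - 10*O) = -99 + (-30 + 10*O) = -129 + 10*O)
(-4184 - 20837)*(10365 + q((71 - 60)*(-67 + 17), 57)) = (-4184 - 20837)*(10365 + (-129 + 10*((71 - 60)*(-67 + 17)))) = -25021*(10365 + (-129 + 10*(11*(-50)))) = -25021*(10365 + (-129 + 10*(-550))) = -25021*(10365 + (-129 - 5500)) = -25021*(10365 - 5629) = -25021*4736 = -118499456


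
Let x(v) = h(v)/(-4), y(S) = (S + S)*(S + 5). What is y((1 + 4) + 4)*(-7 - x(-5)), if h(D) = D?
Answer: -2079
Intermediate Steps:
y(S) = 2*S*(5 + S) (y(S) = (2*S)*(5 + S) = 2*S*(5 + S))
x(v) = -v/4 (x(v) = v/(-4) = v*(-¼) = -v/4)
y((1 + 4) + 4)*(-7 - x(-5)) = (2*((1 + 4) + 4)*(5 + ((1 + 4) + 4)))*(-7 - (-1)*(-5)/4) = (2*(5 + 4)*(5 + (5 + 4)))*(-7 - 1*5/4) = (2*9*(5 + 9))*(-7 - 5/4) = (2*9*14)*(-33/4) = 252*(-33/4) = -2079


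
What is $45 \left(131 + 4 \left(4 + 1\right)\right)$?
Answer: $6795$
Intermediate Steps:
$45 \left(131 + 4 \left(4 + 1\right)\right) = 45 \left(131 + 4 \cdot 5\right) = 45 \left(131 + 20\right) = 45 \cdot 151 = 6795$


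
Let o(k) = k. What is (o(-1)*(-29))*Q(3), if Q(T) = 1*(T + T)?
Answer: 174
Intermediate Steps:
Q(T) = 2*T (Q(T) = 1*(2*T) = 2*T)
(o(-1)*(-29))*Q(3) = (-1*(-29))*(2*3) = 29*6 = 174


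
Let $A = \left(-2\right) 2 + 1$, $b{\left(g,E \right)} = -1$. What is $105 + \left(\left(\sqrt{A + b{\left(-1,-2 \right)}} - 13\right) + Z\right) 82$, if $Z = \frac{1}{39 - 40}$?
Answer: $-1043 + 164 i \approx -1043.0 + 164.0 i$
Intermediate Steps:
$Z = -1$ ($Z = \frac{1}{-1} = -1$)
$A = -3$ ($A = -4 + 1 = -3$)
$105 + \left(\left(\sqrt{A + b{\left(-1,-2 \right)}} - 13\right) + Z\right) 82 = 105 + \left(\left(\sqrt{-3 - 1} - 13\right) - 1\right) 82 = 105 + \left(\left(\sqrt{-4} - 13\right) - 1\right) 82 = 105 + \left(\left(2 i - 13\right) - 1\right) 82 = 105 + \left(\left(-13 + 2 i\right) - 1\right) 82 = 105 + \left(-14 + 2 i\right) 82 = 105 - \left(1148 - 164 i\right) = -1043 + 164 i$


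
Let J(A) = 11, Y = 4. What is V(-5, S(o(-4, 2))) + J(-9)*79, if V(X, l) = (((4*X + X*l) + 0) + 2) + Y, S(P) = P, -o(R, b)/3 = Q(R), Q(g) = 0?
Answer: 855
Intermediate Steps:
o(R, b) = 0 (o(R, b) = -3*0 = 0)
V(X, l) = 6 + 4*X + X*l (V(X, l) = (((4*X + X*l) + 0) + 2) + 4 = ((4*X + X*l) + 2) + 4 = (2 + 4*X + X*l) + 4 = 6 + 4*X + X*l)
V(-5, S(o(-4, 2))) + J(-9)*79 = (6 + 4*(-5) - 5*0) + 11*79 = (6 - 20 + 0) + 869 = -14 + 869 = 855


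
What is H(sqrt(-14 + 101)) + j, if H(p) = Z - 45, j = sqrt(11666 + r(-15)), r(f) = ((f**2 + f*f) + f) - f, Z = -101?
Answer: -146 + 2*sqrt(3029) ≈ -35.927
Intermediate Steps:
r(f) = 2*f**2 (r(f) = ((f**2 + f**2) + f) - f = (2*f**2 + f) - f = (f + 2*f**2) - f = 2*f**2)
j = 2*sqrt(3029) (j = sqrt(11666 + 2*(-15)**2) = sqrt(11666 + 2*225) = sqrt(11666 + 450) = sqrt(12116) = 2*sqrt(3029) ≈ 110.07)
H(p) = -146 (H(p) = -101 - 45 = -146)
H(sqrt(-14 + 101)) + j = -146 + 2*sqrt(3029)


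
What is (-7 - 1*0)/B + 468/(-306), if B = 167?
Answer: -4461/2839 ≈ -1.5713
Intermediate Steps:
(-7 - 1*0)/B + 468/(-306) = (-7 - 1*0)/167 + 468/(-306) = (-7 + 0)*(1/167) + 468*(-1/306) = -7*1/167 - 26/17 = -7/167 - 26/17 = -4461/2839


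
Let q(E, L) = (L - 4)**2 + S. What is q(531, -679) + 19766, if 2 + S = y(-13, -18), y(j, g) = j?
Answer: 486240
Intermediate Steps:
S = -15 (S = -2 - 13 = -15)
q(E, L) = -15 + (-4 + L)**2 (q(E, L) = (L - 4)**2 - 15 = (-4 + L)**2 - 15 = -15 + (-4 + L)**2)
q(531, -679) + 19766 = (-15 + (-4 - 679)**2) + 19766 = (-15 + (-683)**2) + 19766 = (-15 + 466489) + 19766 = 466474 + 19766 = 486240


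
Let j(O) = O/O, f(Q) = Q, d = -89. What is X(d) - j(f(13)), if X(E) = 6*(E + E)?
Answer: -1069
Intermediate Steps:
X(E) = 12*E (X(E) = 6*(2*E) = 12*E)
j(O) = 1
X(d) - j(f(13)) = 12*(-89) - 1*1 = -1068 - 1 = -1069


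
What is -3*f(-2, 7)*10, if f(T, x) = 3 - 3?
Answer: 0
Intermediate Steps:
f(T, x) = 0
-3*f(-2, 7)*10 = -3*0*10 = 0*10 = 0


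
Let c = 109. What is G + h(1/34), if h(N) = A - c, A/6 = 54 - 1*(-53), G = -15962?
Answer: -15429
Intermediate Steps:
A = 642 (A = 6*(54 - 1*(-53)) = 6*(54 + 53) = 6*107 = 642)
h(N) = 533 (h(N) = 642 - 1*109 = 642 - 109 = 533)
G + h(1/34) = -15962 + 533 = -15429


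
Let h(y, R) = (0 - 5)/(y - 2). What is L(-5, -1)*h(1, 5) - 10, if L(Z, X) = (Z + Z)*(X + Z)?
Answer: 290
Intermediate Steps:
L(Z, X) = 2*Z*(X + Z) (L(Z, X) = (2*Z)*(X + Z) = 2*Z*(X + Z))
h(y, R) = -5/(-2 + y)
L(-5, -1)*h(1, 5) - 10 = (2*(-5)*(-1 - 5))*(-5/(-2 + 1)) - 10 = (2*(-5)*(-6))*(-5/(-1)) - 10 = 60*(-5*(-1)) - 10 = 60*5 - 10 = 300 - 10 = 290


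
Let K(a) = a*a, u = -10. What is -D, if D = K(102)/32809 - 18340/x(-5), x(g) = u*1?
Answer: -60182110/32809 ≈ -1834.3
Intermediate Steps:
K(a) = a²
x(g) = -10 (x(g) = -10*1 = -10)
D = 60182110/32809 (D = 102²/32809 - 18340/(-10) = 10404*(1/32809) - 18340*(-⅒) = 10404/32809 + 1834 = 60182110/32809 ≈ 1834.3)
-D = -1*60182110/32809 = -60182110/32809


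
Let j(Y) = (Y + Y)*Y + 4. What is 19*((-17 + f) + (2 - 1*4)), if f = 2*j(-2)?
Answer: 95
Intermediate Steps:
j(Y) = 4 + 2*Y**2 (j(Y) = (2*Y)*Y + 4 = 2*Y**2 + 4 = 4 + 2*Y**2)
f = 24 (f = 2*(4 + 2*(-2)**2) = 2*(4 + 2*4) = 2*(4 + 8) = 2*12 = 24)
19*((-17 + f) + (2 - 1*4)) = 19*((-17 + 24) + (2 - 1*4)) = 19*(7 + (2 - 4)) = 19*(7 - 2) = 19*5 = 95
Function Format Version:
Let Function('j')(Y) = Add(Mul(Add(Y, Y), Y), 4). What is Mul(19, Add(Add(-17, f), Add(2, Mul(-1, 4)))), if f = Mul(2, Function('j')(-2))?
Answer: 95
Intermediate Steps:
Function('j')(Y) = Add(4, Mul(2, Pow(Y, 2))) (Function('j')(Y) = Add(Mul(Mul(2, Y), Y), 4) = Add(Mul(2, Pow(Y, 2)), 4) = Add(4, Mul(2, Pow(Y, 2))))
f = 24 (f = Mul(2, Add(4, Mul(2, Pow(-2, 2)))) = Mul(2, Add(4, Mul(2, 4))) = Mul(2, Add(4, 8)) = Mul(2, 12) = 24)
Mul(19, Add(Add(-17, f), Add(2, Mul(-1, 4)))) = Mul(19, Add(Add(-17, 24), Add(2, Mul(-1, 4)))) = Mul(19, Add(7, Add(2, -4))) = Mul(19, Add(7, -2)) = Mul(19, 5) = 95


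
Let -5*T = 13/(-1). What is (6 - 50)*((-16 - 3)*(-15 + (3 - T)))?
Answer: -61028/5 ≈ -12206.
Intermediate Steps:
T = 13/5 (T = -13/(5*(-1)) = -13*(-1)/5 = -⅕*(-13) = 13/5 ≈ 2.6000)
(6 - 50)*((-16 - 3)*(-15 + (3 - T))) = (6 - 50)*((-16 - 3)*(-15 + (3 - 1*13/5))) = -(-836)*(-15 + (3 - 13/5)) = -(-836)*(-15 + ⅖) = -(-836)*(-73)/5 = -44*1387/5 = -61028/5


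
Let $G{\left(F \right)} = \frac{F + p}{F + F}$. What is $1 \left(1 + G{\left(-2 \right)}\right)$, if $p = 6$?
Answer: $0$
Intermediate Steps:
$G{\left(F \right)} = \frac{6 + F}{2 F}$ ($G{\left(F \right)} = \frac{F + 6}{F + F} = \frac{6 + F}{2 F}$)
$1 \left(1 + G{\left(-2 \right)}\right) = 1 \left(1 + \frac{6 - 2}{2 \left(-2\right)}\right) = 1 \left(1 + \frac{1}{2} \left(- \frac{1}{2}\right) 4\right) = 1 \left(1 - 1\right) = 1 \cdot 0 = 0$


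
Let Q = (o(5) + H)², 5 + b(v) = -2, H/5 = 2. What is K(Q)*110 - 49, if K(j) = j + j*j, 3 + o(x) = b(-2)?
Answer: -49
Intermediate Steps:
H = 10 (H = 5*2 = 10)
b(v) = -7 (b(v) = -5 - 2 = -7)
o(x) = -10 (o(x) = -3 - 7 = -10)
Q = 0 (Q = (-10 + 10)² = 0² = 0)
K(j) = j + j²
K(Q)*110 - 49 = (0*(1 + 0))*110 - 49 = (0*1)*110 - 49 = 0*110 - 49 = 0 - 49 = -49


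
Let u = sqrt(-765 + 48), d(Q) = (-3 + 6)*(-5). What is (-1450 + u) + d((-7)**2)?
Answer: -1465 + I*sqrt(717) ≈ -1465.0 + 26.777*I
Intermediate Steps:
d(Q) = -15 (d(Q) = 3*(-5) = -15)
u = I*sqrt(717) (u = sqrt(-717) = I*sqrt(717) ≈ 26.777*I)
(-1450 + u) + d((-7)**2) = (-1450 + I*sqrt(717)) - 15 = -1465 + I*sqrt(717)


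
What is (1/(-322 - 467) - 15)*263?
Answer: -11836/3 ≈ -3945.3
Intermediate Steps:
(1/(-322 - 467) - 15)*263 = (1/(-789) - 15)*263 = (-1/789 - 15)*263 = -11836/789*263 = -11836/3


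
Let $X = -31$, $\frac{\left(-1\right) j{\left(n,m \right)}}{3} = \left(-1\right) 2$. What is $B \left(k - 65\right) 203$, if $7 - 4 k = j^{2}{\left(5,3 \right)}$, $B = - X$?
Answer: $- \frac{1818677}{4} \approx -4.5467 \cdot 10^{5}$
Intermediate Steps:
$j{\left(n,m \right)} = 6$ ($j{\left(n,m \right)} = - 3 \left(\left(-1\right) 2\right) = \left(-3\right) \left(-2\right) = 6$)
$B = 31$ ($B = \left(-1\right) \left(-31\right) = 31$)
$k = - \frac{29}{4}$ ($k = \frac{7}{4} - \frac{6^{2}}{4} = \frac{7}{4} - 9 = - \frac{29}{4} \approx -7.25$)
$B \left(k - 65\right) 203 = 31 \left(- \frac{29}{4} - 65\right) 203 = 31 \left(- \frac{289}{4}\right) 203 = \left(- \frac{8959}{4}\right) 203 = - \frac{1818677}{4}$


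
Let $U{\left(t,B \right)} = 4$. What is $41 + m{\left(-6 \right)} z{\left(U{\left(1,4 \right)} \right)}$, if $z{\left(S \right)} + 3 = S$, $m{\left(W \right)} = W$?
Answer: $35$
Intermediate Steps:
$z{\left(S \right)} = -3 + S$
$41 + m{\left(-6 \right)} z{\left(U{\left(1,4 \right)} \right)} = 41 - 6 \left(-3 + 4\right) = 41 - 6 = 35$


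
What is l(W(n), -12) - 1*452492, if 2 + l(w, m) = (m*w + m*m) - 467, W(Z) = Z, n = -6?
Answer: -452745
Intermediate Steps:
l(w, m) = -469 + m² + m*w (l(w, m) = -2 + ((m*w + m*m) - 467) = -2 + ((m*w + m²) - 467) = -2 + ((m² + m*w) - 467) = -2 + (-467 + m² + m*w) = -469 + m² + m*w)
l(W(n), -12) - 1*452492 = (-469 + (-12)² - 12*(-6)) - 1*452492 = (-469 + 144 + 72) - 452492 = -253 - 452492 = -452745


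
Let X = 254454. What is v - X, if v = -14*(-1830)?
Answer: -228834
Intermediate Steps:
v = 25620
v - X = 25620 - 1*254454 = 25620 - 254454 = -228834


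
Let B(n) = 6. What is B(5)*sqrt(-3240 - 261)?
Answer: 18*I*sqrt(389) ≈ 355.02*I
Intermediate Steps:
B(5)*sqrt(-3240 - 261) = 6*sqrt(-3240 - 261) = 6*sqrt(-3501) = 6*(3*I*sqrt(389)) = 18*I*sqrt(389)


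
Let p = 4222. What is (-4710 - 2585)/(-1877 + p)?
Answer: -1459/469 ≈ -3.1109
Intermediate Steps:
(-4710 - 2585)/(-1877 + p) = (-4710 - 2585)/(-1877 + 4222) = -7295/2345 = -7295*1/2345 = -1459/469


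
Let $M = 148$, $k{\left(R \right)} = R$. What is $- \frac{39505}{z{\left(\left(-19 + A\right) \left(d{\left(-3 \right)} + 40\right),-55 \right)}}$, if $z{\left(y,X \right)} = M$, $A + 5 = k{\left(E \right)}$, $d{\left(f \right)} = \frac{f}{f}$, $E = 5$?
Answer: $- \frac{39505}{148} \approx -266.93$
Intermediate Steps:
$d{\left(f \right)} = 1$
$A = 0$ ($A = -5 + 5 = 0$)
$z{\left(y,X \right)} = 148$
$- \frac{39505}{z{\left(\left(-19 + A\right) \left(d{\left(-3 \right)} + 40\right),-55 \right)}} = - \frac{39505}{148}$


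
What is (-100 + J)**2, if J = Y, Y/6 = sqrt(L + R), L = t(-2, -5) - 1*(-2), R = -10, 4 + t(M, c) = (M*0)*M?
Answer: 9568 - 2400*I*sqrt(3) ≈ 9568.0 - 4156.9*I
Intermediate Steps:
t(M, c) = -4 (t(M, c) = -4 + (M*0)*M = -4 + 0*M = -4 + 0 = -4)
L = -2 (L = -4 - 1*(-2) = -4 + 2 = -2)
Y = 12*I*sqrt(3) (Y = 6*sqrt(-2 - 10) = 6*sqrt(-12) = 6*(2*I*sqrt(3)) = 12*I*sqrt(3) ≈ 20.785*I)
J = 12*I*sqrt(3) ≈ 20.785*I
(-100 + J)**2 = (-100 + 12*I*sqrt(3))**2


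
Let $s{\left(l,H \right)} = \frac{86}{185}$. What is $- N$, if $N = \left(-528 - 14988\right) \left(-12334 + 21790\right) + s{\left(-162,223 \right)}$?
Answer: $\frac{27143069674}{185} \approx 1.4672 \cdot 10^{8}$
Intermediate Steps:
$s{\left(l,H \right)} = \frac{86}{185}$ ($s{\left(l,H \right)} = 86 \cdot \frac{1}{185} = \frac{86}{185}$)
$N = - \frac{27143069674}{185}$ ($N = \left(-528 - 14988\right) \left(-12334 + 21790\right) + \frac{86}{185} = \left(-15516\right) 9456 + \frac{86}{185} = -146719296 + \frac{86}{185} = - \frac{27143069674}{185} \approx -1.4672 \cdot 10^{8}$)
$- N = \left(-1\right) \left(- \frac{27143069674}{185}\right) = \frac{27143069674}{185}$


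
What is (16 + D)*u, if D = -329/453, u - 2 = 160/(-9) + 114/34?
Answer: -773707/4077 ≈ -189.77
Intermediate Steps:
u = -1901/153 (u = 2 + (160/(-9) + 114/34) = 2 + (160*(-1/9) + 114*(1/34)) = 2 + (-160/9 + 57/17) = 2 - 2207/153 = -1901/153 ≈ -12.425)
D = -329/453 (D = -329*1/453 = -329/453 ≈ -0.72627)
(16 + D)*u = (16 - 329/453)*(-1901/153) = (6919/453)*(-1901/153) = -773707/4077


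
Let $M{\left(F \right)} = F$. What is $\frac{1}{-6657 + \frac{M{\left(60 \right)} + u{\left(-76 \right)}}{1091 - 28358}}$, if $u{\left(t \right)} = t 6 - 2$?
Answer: $- \frac{27267}{181516021} \approx -0.00015022$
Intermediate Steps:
$u{\left(t \right)} = -2 + 6 t$ ($u{\left(t \right)} = 6 t - 2 = -2 + 6 t$)
$\frac{1}{-6657 + \frac{M{\left(60 \right)} + u{\left(-76 \right)}}{1091 - 28358}} = \frac{1}{-6657 + \frac{60 + \left(-2 + 6 \left(-76\right)\right)}{1091 - 28358}} = \frac{1}{-6657 + \frac{60 - 458}{-27267}} = \frac{1}{-6657 + \left(60 - 458\right) \left(- \frac{1}{27267}\right)} = \frac{1}{-6657 - - \frac{398}{27267}} = \frac{1}{-6657 + \frac{398}{27267}} = \frac{1}{- \frac{181516021}{27267}} = - \frac{27267}{181516021}$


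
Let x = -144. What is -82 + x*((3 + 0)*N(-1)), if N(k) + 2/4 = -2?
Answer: 998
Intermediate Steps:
N(k) = -5/2 (N(k) = -1/2 - 2 = -5/2)
-82 + x*((3 + 0)*N(-1)) = -82 - 144*(3 + 0)*(-5)/2 = -82 - 432*(-5)/2 = -82 - 144*(-15/2) = -82 + 1080 = 998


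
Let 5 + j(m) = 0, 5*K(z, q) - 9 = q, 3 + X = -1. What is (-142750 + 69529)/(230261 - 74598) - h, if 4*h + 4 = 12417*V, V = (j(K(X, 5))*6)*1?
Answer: 28993176949/311326 ≈ 93128.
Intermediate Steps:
X = -4 (X = -3 - 1 = -4)
K(z, q) = 9/5 + q/5
j(m) = -5 (j(m) = -5 + 0 = -5)
V = -30 (V = -5*6*1 = -30*1 = -30)
h = -186257/2 (h = -1 + (12417*(-30))/4 = -1 + (¼)*(-372510) = -1 - 186255/2 = -186257/2 ≈ -93129.)
(-142750 + 69529)/(230261 - 74598) - h = (-142750 + 69529)/(230261 - 74598) - 1*(-186257/2) = -73221/155663 + 186257/2 = 28993176949/311326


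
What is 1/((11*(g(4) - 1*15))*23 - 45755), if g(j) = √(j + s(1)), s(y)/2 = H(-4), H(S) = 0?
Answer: -1/49044 ≈ -2.0390e-5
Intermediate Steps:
s(y) = 0 (s(y) = 2*0 = 0)
g(j) = √j (g(j) = √(j + 0) = √j)
1/((11*(g(4) - 1*15))*23 - 45755) = 1/((11*(√4 - 1*15))*23 - 45755) = 1/((11*(2 - 15))*23 - 45755) = 1/((11*(-13))*23 - 45755) = 1/(-143*23 - 45755) = 1/(-3289 - 45755) = 1/(-49044) = -1/49044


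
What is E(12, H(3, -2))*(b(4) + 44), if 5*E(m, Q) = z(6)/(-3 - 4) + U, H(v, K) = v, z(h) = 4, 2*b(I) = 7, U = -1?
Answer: -209/14 ≈ -14.929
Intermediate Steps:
b(I) = 7/2 (b(I) = (½)*7 = 7/2)
E(m, Q) = -11/35 (E(m, Q) = (4/(-3 - 4) - 1)/5 = (4/(-7) - 1)/5 = (4*(-⅐) - 1)/5 = (-4/7 - 1)/5 = (⅕)*(-11/7) = -11/35)
E(12, H(3, -2))*(b(4) + 44) = -11*(7/2 + 44)/35 = -11/35*95/2 = -209/14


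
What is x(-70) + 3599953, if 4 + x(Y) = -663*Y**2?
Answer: 351249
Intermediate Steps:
x(Y) = -4 - 663*Y**2
x(-70) + 3599953 = (-4 - 663*(-70)**2) + 3599953 = (-4 - 663*4900) + 3599953 = (-4 - 3248700) + 3599953 = -3248704 + 3599953 = 351249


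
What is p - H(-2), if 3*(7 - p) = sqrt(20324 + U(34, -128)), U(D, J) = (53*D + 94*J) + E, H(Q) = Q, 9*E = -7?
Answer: 9 - sqrt(90839)/9 ≈ -24.488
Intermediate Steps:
E = -7/9 (E = (1/9)*(-7) = -7/9 ≈ -0.77778)
U(D, J) = -7/9 + 53*D + 94*J (U(D, J) = (53*D + 94*J) - 7/9 = -7/9 + 53*D + 94*J)
p = 7 - sqrt(90839)/9 (p = 7 - sqrt(20324 + (-7/9 + 53*34 + 94*(-128)))/3 = 7 - sqrt(20324 + (-7/9 + 1802 - 12032))/3 = 7 - sqrt(20324 - 92077/9)/3 = 7 - sqrt(90839)/9 ≈ -26.488)
p - H(-2) = (7 - sqrt(90839)/9) - 1*(-2) = (7 - sqrt(90839)/9) + 2 = 9 - sqrt(90839)/9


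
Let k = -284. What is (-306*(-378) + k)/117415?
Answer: 115384/117415 ≈ 0.98270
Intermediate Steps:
(-306*(-378) + k)/117415 = (-306*(-378) - 284)/117415 = (115668 - 284)*(1/117415) = 115384*(1/117415) = 115384/117415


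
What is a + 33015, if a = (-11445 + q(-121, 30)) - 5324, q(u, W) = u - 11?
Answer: 16114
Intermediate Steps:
q(u, W) = -11 + u
a = -16901 (a = (-11445 + (-11 - 121)) - 5324 = (-11445 - 132) - 5324 = -11577 - 5324 = -16901)
a + 33015 = -16901 + 33015 = 16114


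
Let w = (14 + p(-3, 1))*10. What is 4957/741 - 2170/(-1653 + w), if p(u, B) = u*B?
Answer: 9256621/1143363 ≈ 8.0960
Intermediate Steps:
p(u, B) = B*u
w = 110 (w = (14 + 1*(-3))*10 = (14 - 3)*10 = 11*10 = 110)
4957/741 - 2170/(-1653 + w) = 4957/741 - 2170/(-1653 + 110) = 4957*(1/741) - 2170/(-1543) = 4957/741 - 2170*(-1/1543) = 4957/741 + 2170/1543 = 9256621/1143363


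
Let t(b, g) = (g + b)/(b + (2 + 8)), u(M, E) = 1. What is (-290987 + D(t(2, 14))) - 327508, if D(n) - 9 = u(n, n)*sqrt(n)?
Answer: -618486 + 2*sqrt(3)/3 ≈ -6.1849e+5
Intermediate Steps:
t(b, g) = (b + g)/(10 + b) (t(b, g) = (b + g)/(b + 10) = (b + g)/(10 + b))
D(n) = 9 + sqrt(n) (D(n) = 9 + 1*sqrt(n) = 9 + sqrt(n))
(-290987 + D(t(2, 14))) - 327508 = (-290987 + (9 + sqrt((2 + 14)/(10 + 2)))) - 327508 = (-290987 + (9 + sqrt(16/12))) - 327508 = (-290987 + (9 + sqrt((1/12)*16))) - 327508 = (-290987 + (9 + sqrt(4/3))) - 327508 = (-290987 + (9 + 2*sqrt(3)/3)) - 327508 = (-290978 + 2*sqrt(3)/3) - 327508 = -618486 + 2*sqrt(3)/3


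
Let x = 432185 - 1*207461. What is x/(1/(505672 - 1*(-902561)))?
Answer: 316463752692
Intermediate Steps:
x = 224724 (x = 432185 - 207461 = 224724)
x/(1/(505672 - 1*(-902561))) = 224724/(1/(505672 - 1*(-902561))) = 224724/(1/(505672 + 902561)) = 224724/(1/1408233) = 224724*1408233 = 316463752692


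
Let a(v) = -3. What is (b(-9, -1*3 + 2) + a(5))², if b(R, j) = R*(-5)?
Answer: 1764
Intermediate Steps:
b(R, j) = -5*R
(b(-9, -1*3 + 2) + a(5))² = (-5*(-9) - 3)² = (45 - 3)² = 42² = 1764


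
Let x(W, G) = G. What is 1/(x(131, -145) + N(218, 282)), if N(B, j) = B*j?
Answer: 1/61331 ≈ 1.6305e-5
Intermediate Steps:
1/(x(131, -145) + N(218, 282)) = 1/(-145 + 218*282) = 1/(-145 + 61476) = 1/61331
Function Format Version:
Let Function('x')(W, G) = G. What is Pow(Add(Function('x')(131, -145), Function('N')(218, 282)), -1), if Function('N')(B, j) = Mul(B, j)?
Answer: Rational(1, 61331) ≈ 1.6305e-5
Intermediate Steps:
Pow(Add(Function('x')(131, -145), Function('N')(218, 282)), -1) = Pow(Add(-145, Mul(218, 282)), -1) = Pow(Add(-145, 61476), -1) = Pow(61331, -1) = Rational(1, 61331)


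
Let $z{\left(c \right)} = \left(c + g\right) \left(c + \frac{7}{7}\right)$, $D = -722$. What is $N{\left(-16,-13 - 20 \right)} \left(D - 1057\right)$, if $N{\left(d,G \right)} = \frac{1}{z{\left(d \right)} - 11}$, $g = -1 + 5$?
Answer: $- \frac{1779}{169} \approx -10.527$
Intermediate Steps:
$g = 4$
$z{\left(c \right)} = \left(1 + c\right) \left(4 + c\right)$ ($z{\left(c \right)} = \left(c + 4\right) \left(c + \frac{7}{7}\right) = \left(4 + c\right) \left(c + 7 \cdot \frac{1}{7}\right) = \left(4 + c\right) \left(c + 1\right) = \left(4 + c\right) \left(1 + c\right) = \left(1 + c\right) \left(4 + c\right)$)
$N{\left(d,G \right)} = \frac{1}{-7 + d^{2} + 5 d}$ ($N{\left(d,G \right)} = \frac{1}{\left(4 + d^{2} + 5 d\right) - 11} = \frac{1}{-7 + d^{2} + 5 d}$)
$N{\left(-16,-13 - 20 \right)} \left(D - 1057\right) = \frac{-722 - 1057}{-7 + \left(-16\right)^{2} + 5 \left(-16\right)} = \frac{1}{-7 + 256 - 80} \left(-1779\right) = \frac{1}{169} \left(-1779\right) = - \frac{1779}{169}$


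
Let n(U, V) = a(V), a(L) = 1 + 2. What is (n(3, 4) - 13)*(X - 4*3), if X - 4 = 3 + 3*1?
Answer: 20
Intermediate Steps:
a(L) = 3
n(U, V) = 3
X = 10 (X = 4 + (3 + 3*1) = 4 + (3 + 3) = 4 + 6 = 10)
(n(3, 4) - 13)*(X - 4*3) = (3 - 13)*(10 - 4*3) = -10*(10 - 12) = -10*(-2) = 20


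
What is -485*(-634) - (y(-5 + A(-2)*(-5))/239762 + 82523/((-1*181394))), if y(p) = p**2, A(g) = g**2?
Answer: 3343296659683999/10872847057 ≈ 3.0749e+5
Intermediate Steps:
-485*(-634) - (y(-5 + A(-2)*(-5))/239762 + 82523/((-1*181394))) = -485*(-634) - ((-5 + (-2)**2*(-5))**2/239762 + 82523/((-1*181394))) = 307490 - ((-5 + 4*(-5))**2*(1/239762) + 82523/(-181394)) = 307490 - ((-5 - 20)**2*(1/239762) + 82523*(-1/181394)) = 307490 - ((-25)**2*(1/239762) - 82523/181394) = 307490 - (625*(1/239762) - 82523/181394) = 307490 - (625/239762 - 82523/181394) = 307490 - 1*(-4918127069/10872847057) = 307490 + 4918127069/10872847057 = 3343296659683999/10872847057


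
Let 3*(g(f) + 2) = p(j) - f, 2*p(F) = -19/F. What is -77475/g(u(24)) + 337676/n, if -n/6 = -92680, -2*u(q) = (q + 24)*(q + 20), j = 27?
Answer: -1740048115661/7879792620 ≈ -220.82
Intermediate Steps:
p(F) = -19/(2*F) (p(F) = (-19/F)/2 = -19/(2*F))
u(q) = -(20 + q)*(24 + q)/2 (u(q) = -(q + 24)*(q + 20)/2 = -(24 + q)*(20 + q)/2 = -(20 + q)*(24 + q)/2)
g(f) = -343/162 - f/3 (g(f) = -2 + (-19/2/27 - f)/3 = -2 + (-19/2*1/27 - f)/3 = -2 + (-19/54 - f)/3 = -2 + (-19/162 - f/3) = -343/162 - f/3)
n = 556080 (n = -6*(-92680) = 556080)
-77475/g(u(24)) + 337676/n = -77475/(-343/162 - (-240 - 22*24 - ½*24²)/3) + 337676/556080 = -77475/(-343/162 - (-240 - 528 - ½*576)/3) + 337676*(1/556080) = -77475/(-343/162 - (-240 - 528 - 288)/3) + 84419/139020 = -77475/(-343/162 - ⅓*(-1056)) + 84419/139020 = -77475/(-343/162 + 352) + 84419/139020 = -77475/56681/162 + 84419/139020 = -77475*162/56681 + 84419/139020 = -12550950/56681 + 84419/139020 = -1740048115661/7879792620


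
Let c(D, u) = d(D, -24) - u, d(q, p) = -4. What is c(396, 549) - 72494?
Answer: -73047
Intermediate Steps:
c(D, u) = -4 - u
c(396, 549) - 72494 = (-4 - 1*549) - 72494 = (-4 - 549) - 72494 = -553 - 72494 = -73047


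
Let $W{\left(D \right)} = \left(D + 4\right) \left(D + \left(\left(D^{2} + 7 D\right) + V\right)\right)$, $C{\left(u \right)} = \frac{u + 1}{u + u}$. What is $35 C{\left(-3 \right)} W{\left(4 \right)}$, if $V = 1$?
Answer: $\frac{13720}{3} \approx 4573.3$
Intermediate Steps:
$C{\left(u \right)} = \frac{1 + u}{2 u}$
$W{\left(D \right)} = \left(4 + D\right) \left(1 + D^{2} + 8 D\right)$ ($W{\left(D \right)} = \left(D + 4\right) \left(D + \left(\left(D^{2} + 7 D\right) + 1\right)\right) = \left(4 + D\right) \left(D + \left(1 + D^{2} + 7 D\right)\right) = \left(4 + D\right) \left(1 + D^{2} + 8 D\right)$)
$35 C{\left(-3 \right)} W{\left(4 \right)} = 35 \frac{1 - 3}{2 \left(-3\right)} \left(4 + 4^{3} + 12 \cdot 4^{2} + 33 \cdot 4\right) = 35 \cdot \frac{1}{2} \left(- \frac{1}{3}\right) \left(-2\right) \left(4 + 64 + 12 \cdot 16 + 132\right) = 35 \cdot \frac{1}{3} \left(4 + 64 + 192 + 132\right) = \frac{35}{3} \cdot 392 = \frac{13720}{3}$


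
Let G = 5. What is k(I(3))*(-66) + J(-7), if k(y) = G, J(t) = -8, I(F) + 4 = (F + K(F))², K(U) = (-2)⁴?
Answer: -338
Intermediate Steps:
K(U) = 16
I(F) = -4 + (16 + F)² (I(F) = -4 + (F + 16)² = -4 + (16 + F)²)
k(y) = 5
k(I(3))*(-66) + J(-7) = 5*(-66) - 8 = -330 - 8 = -338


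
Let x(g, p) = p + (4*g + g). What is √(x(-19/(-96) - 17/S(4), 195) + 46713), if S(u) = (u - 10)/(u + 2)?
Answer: √27068538/24 ≈ 216.78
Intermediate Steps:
S(u) = (-10 + u)/(2 + u)
x(g, p) = p + 5*g
√(x(-19/(-96) - 17/S(4), 195) + 46713) = √((195 + 5*(-19/(-96) - 17*(2 + 4)/(-10 + 4))) + 46713) = √((195 + 5*(-19*(-1/96) - 17/(-6/6))) + 46713) = √((195 + 5*(19/96 - 17/((⅙)*(-6)))) + 46713) = √((195 + 5*(19/96 - 17/(-1))) + 46713) = √((195 + 5*(19/96 - 17*(-1))) + 46713) = √((195 + 5*(19/96 + 17)) + 46713) = √((195 + 5*(1651/96)) + 46713) = √((195 + 8255/96) + 46713) = √(26975/96 + 46713) = √(4511423/96) = √27068538/24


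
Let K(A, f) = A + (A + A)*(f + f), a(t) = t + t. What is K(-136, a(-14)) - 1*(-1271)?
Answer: 16367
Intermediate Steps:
a(t) = 2*t
K(A, f) = A + 4*A*f (K(A, f) = A + (2*A)*(2*f) = A + 4*A*f)
K(-136, a(-14)) - 1*(-1271) = -136*(1 + 4*(2*(-14))) - 1*(-1271) = -136*(1 + 4*(-28)) + 1271 = -136*(1 - 112) + 1271 = -136*(-111) + 1271 = 15096 + 1271 = 16367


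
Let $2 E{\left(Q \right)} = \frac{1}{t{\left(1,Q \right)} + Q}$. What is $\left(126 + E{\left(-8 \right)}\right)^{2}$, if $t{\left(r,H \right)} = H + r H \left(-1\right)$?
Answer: $\frac{4060225}{256} \approx 15860.0$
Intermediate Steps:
$t{\left(r,H \right)} = H - H r$ ($t{\left(r,H \right)} = H + H r \left(-1\right) = H - H r$)
$E{\left(Q \right)} = \frac{1}{2 Q}$ ($E{\left(Q \right)} = \frac{1}{2 \left(Q \left(1 - 1\right) + Q\right)} = \frac{1}{2 \left(Q 0 + Q\right)} = \frac{1}{2 \left(0 + Q\right)} = \frac{1}{2 Q}$)
$\left(126 + E{\left(-8 \right)}\right)^{2} = \left(126 + \frac{1}{2 \left(-8\right)}\right)^{2} = \left(126 + \frac{1}{2} \left(- \frac{1}{8}\right)\right)^{2} = \left(126 - \frac{1}{16}\right)^{2} = \left(\frac{2015}{16}\right)^{2} = \frac{4060225}{256}$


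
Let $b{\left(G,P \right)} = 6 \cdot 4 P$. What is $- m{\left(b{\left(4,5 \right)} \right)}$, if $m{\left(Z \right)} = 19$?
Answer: $-19$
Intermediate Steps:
$b{\left(G,P \right)} = 24 P$
$- m{\left(b{\left(4,5 \right)} \right)} = \left(-1\right) 19 = -19$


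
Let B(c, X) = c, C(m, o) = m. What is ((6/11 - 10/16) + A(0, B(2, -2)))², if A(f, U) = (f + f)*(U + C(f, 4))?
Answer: 49/7744 ≈ 0.0063275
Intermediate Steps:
A(f, U) = 2*f*(U + f) (A(f, U) = (f + f)*(U + f) = (2*f)*(U + f) = 2*f*(U + f))
((6/11 - 10/16) + A(0, B(2, -2)))² = ((6/11 - 10/16) + 2*0*(2 + 0))² = ((6*(1/11) - 10*1/16) + 2*0*2)² = ((6/11 - 5/8) + 0)² = (-7/88 + 0)² = (-7/88)² = 49/7744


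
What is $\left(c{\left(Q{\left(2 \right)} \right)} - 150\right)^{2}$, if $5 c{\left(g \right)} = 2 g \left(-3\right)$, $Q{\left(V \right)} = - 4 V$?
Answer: $\frac{492804}{25} \approx 19712.0$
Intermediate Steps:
$c{\left(g \right)} = - \frac{6 g}{5}$ ($c{\left(g \right)} = \frac{2 g \left(-3\right)}{5} = \frac{\left(-6\right) g}{5} = - \frac{6 g}{5}$)
$\left(c{\left(Q{\left(2 \right)} \right)} - 150\right)^{2} = \left(- \frac{6 \left(\left(-4\right) 2\right)}{5} - 150\right)^{2} = \left(\left(- \frac{6}{5}\right) \left(-8\right) - 150\right)^{2} = \left(\frac{48}{5} - 150\right)^{2} = \left(- \frac{702}{5}\right)^{2} = \frac{492804}{25}$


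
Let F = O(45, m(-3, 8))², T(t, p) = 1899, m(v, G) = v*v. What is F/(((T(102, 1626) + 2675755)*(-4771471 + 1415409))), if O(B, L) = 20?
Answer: -100/2246593209637 ≈ -4.4512e-11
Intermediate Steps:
m(v, G) = v²
F = 400 (F = 20² = 400)
F/(((T(102, 1626) + 2675755)*(-4771471 + 1415409))) = 400/(((1899 + 2675755)*(-4771471 + 1415409))) = 400/((2677654*(-3356062))) = 400/(-8986372838548) = 400*(-1/8986372838548) = -100/2246593209637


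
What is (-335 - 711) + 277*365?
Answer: 100059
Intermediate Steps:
(-335 - 711) + 277*365 = -1046 + 101105 = 100059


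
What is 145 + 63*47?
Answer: 3106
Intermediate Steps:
145 + 63*47 = 145 + 2961 = 3106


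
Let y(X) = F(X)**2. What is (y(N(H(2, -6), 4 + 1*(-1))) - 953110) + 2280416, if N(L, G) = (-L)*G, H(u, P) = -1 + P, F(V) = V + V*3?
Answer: 1334362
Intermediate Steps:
F(V) = 4*V (F(V) = V + 3*V = 4*V)
N(L, G) = -G*L
y(X) = 16*X**2 (y(X) = (4*X)**2 = 16*X**2)
(y(N(H(2, -6), 4 + 1*(-1))) - 953110) + 2280416 = (16*(-(4 + 1*(-1))*(-1 - 6))**2 - 953110) + 2280416 = (16*(-1*(4 - 1)*(-7))**2 - 953110) + 2280416 = (16*(-1*3*(-7))**2 - 953110) + 2280416 = (16*21**2 - 953110) + 2280416 = (16*441 - 953110) + 2280416 = (7056 - 953110) + 2280416 = -946054 + 2280416 = 1334362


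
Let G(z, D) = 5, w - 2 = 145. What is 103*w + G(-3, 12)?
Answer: 15146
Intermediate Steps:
w = 147 (w = 2 + 145 = 147)
103*w + G(-3, 12) = 103*147 + 5 = 15141 + 5 = 15146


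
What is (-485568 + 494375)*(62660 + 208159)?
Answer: 2385102933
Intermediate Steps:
(-485568 + 494375)*(62660 + 208159) = 8807*270819 = 2385102933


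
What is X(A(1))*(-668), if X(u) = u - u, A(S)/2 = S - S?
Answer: 0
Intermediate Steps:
A(S) = 0 (A(S) = 2*(S - S) = 2*0 = 0)
X(u) = 0
X(A(1))*(-668) = 0*(-668) = 0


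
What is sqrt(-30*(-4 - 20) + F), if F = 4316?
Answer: 2*sqrt(1259) ≈ 70.965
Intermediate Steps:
sqrt(-30*(-4 - 20) + F) = sqrt(-30*(-4 - 20) + 4316) = sqrt(-30*(-24) + 4316) = sqrt(720 + 4316) = sqrt(5036) = 2*sqrt(1259)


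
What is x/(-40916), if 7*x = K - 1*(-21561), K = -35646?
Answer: 14085/286412 ≈ 0.049177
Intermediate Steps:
x = -14085/7 (x = (-35646 - 1*(-21561))/7 = (-35646 + 21561)/7 = (⅐)*(-14085) = -14085/7 ≈ -2012.1)
x/(-40916) = -14085/7/(-40916) = -14085/7*(-1/40916) = 14085/286412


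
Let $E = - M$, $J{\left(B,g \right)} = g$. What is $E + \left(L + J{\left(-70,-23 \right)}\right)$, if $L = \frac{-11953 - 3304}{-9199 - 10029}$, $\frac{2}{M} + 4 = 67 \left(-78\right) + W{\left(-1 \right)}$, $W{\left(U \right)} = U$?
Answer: $- \frac{10686749}{481252} \approx -22.206$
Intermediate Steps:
$M = - \frac{2}{5231}$ ($M = \frac{2}{-4 + \left(67 \left(-78\right) - 1\right)} = \frac{2}{-4 - 5227} = \frac{2}{-5231} = 2 \left(- \frac{1}{5231}\right) = - \frac{2}{5231} \approx -0.00038234$)
$L = \frac{73}{92}$ ($L = - \frac{15257}{-19228} = \left(-15257\right) \left(- \frac{1}{19228}\right) = \frac{73}{92} \approx 0.79348$)
$E = \frac{2}{5231}$ ($E = \left(-1\right) \left(- \frac{2}{5231}\right) = \frac{2}{5231} \approx 0.00038234$)
$E + \left(L + J{\left(-70,-23 \right)}\right) = \frac{2}{5231} + \left(\frac{73}{92} - 23\right) = \frac{2}{5231} - \frac{2043}{92} = - \frac{10686749}{481252}$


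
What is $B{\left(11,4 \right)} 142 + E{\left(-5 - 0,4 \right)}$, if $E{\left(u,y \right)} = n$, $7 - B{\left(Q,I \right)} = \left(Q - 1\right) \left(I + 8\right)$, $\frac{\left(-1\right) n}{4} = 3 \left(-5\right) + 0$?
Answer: $-15986$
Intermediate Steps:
$n = 60$ ($n = - 4 \left(3 \left(-5\right) + 0\right) = - 4 \left(-15 + 0\right) = \left(-4\right) \left(-15\right) = 60$)
$B{\left(Q,I \right)} = 7 - \left(-1 + Q\right) \left(8 + I\right)$ ($B{\left(Q,I \right)} = 7 - \left(Q - 1\right) \left(I + 8\right) = 7 - \left(-1 + Q\right) \left(8 + I\right)$)
$E{\left(u,y \right)} = 60$
$B{\left(11,4 \right)} 142 + E{\left(-5 - 0,4 \right)} = \left(15 + 4 - 88 - 4 \cdot 11\right) 142 + 60 = \left(15 + 4 - 88 - 44\right) 142 + 60 = \left(-113\right) 142 + 60 = -16046 + 60 = -15986$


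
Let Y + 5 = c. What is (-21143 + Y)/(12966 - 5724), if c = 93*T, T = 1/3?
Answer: -7039/2414 ≈ -2.9159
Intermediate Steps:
T = 1/3 ≈ 0.33333
c = 31 (c = 93*(1/3) = 31)
Y = 26 (Y = -5 + 31 = 26)
(-21143 + Y)/(12966 - 5724) = (-21143 + 26)/(12966 - 5724) = -21117/7242 = -21117*1/7242 = -7039/2414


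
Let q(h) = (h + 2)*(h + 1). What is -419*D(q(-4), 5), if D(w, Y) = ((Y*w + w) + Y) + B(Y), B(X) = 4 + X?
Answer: -20950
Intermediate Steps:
q(h) = (1 + h)*(2 + h) (q(h) = (2 + h)*(1 + h) = (1 + h)*(2 + h))
D(w, Y) = 4 + w + 2*Y + Y*w (D(w, Y) = ((Y*w + w) + Y) + (4 + Y) = ((w + Y*w) + Y) + (4 + Y) = (Y + w + Y*w) + (4 + Y) = 4 + w + 2*Y + Y*w)
-419*D(q(-4), 5) = -419*(4 + (2 + (-4)² + 3*(-4)) + 2*5 + 5*(2 + (-4)² + 3*(-4))) = -419*(4 + (2 + 16 - 12) + 10 + 5*(2 + 16 - 12)) = -419*(4 + 6 + 10 + 5*6) = -419*(4 + 6 + 10 + 30) = -419*50 = -20950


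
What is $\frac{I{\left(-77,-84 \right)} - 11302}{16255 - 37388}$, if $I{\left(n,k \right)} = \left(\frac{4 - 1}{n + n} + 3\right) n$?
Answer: $\frac{23063}{42266} \approx 0.54566$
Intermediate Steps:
$I{\left(n,k \right)} = n \left(3 + \frac{3}{2 n}\right)$ ($I{\left(n,k \right)} = \left(\frac{3}{2 n} + 3\right) n = \left(3 + \frac{3}{2 n}\right) n = n \left(3 + \frac{3}{2 n}\right)$)
$\frac{I{\left(-77,-84 \right)} - 11302}{16255 - 37388} = \frac{\left(\frac{3}{2} + 3 \left(-77\right)\right) - 11302}{16255 - 37388} = \frac{\left(\frac{3}{2} - 231\right) - 11302}{-21133} = \left(- \frac{459}{2} - 11302\right) \left(- \frac{1}{21133}\right) = \left(- \frac{23063}{2}\right) \left(- \frac{1}{21133}\right) = \frac{23063}{42266}$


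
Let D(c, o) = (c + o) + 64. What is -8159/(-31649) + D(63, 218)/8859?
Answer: 27733162/93459497 ≈ 0.29674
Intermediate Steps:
D(c, o) = 64 + c + o
-8159/(-31649) + D(63, 218)/8859 = -8159/(-31649) + (64 + 63 + 218)/8859 = -8159*(-1/31649) + 345*(1/8859) = 8159/31649 + 115/2953 = 27733162/93459497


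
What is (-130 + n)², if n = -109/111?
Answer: 211382521/12321 ≈ 17156.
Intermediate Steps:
n = -109/111 (n = -109*1/111 = -109/111 ≈ -0.98198)
(-130 + n)² = (-130 - 109/111)² = (-14539/111)² = 211382521/12321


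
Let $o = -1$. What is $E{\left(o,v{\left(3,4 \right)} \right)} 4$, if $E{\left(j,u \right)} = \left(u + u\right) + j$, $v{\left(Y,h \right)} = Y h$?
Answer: $92$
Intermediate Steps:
$E{\left(j,u \right)} = j + 2 u$ ($E{\left(j,u \right)} = 2 u + j = j + 2 u$)
$E{\left(o,v{\left(3,4 \right)} \right)} 4 = \left(-1 + 2 \cdot 3 \cdot 4\right) 4 = \left(-1 + 2 \cdot 12\right) 4 = \left(-1 + 24\right) 4 = 23 \cdot 4 = 92$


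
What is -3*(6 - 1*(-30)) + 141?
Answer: 33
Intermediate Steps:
-3*(6 - 1*(-30)) + 141 = -3*(6 + 30) + 141 = -3*36 + 141 = -108 + 141 = 33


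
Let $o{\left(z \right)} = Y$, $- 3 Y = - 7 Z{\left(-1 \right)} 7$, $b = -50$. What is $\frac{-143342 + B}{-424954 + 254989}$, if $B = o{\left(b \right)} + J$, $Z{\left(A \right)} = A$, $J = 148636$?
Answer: $- \frac{15833}{509895} \approx -0.031051$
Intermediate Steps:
$Y = - \frac{49}{3}$ ($Y = - \frac{\left(-7\right) \left(-1\right) 7}{3} = - \frac{7 \cdot 7}{3} = \left(- \frac{1}{3}\right) 49 = - \frac{49}{3} \approx -16.333$)
$o{\left(z \right)} = - \frac{49}{3}$
$B = \frac{445859}{3}$ ($B = - \frac{49}{3} + 148636 = \frac{445859}{3} \approx 1.4862 \cdot 10^{5}$)
$\frac{-143342 + B}{-424954 + 254989} = \frac{-143342 + \frac{445859}{3}}{-424954 + 254989} = \frac{15833}{3 \left(-169965\right)} = \frac{15833}{3} \left(- \frac{1}{169965}\right) = - \frac{15833}{509895}$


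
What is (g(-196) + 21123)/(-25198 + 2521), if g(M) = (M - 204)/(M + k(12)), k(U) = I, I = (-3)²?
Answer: -3950401/4240599 ≈ -0.93157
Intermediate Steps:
I = 9
k(U) = 9
g(M) = (-204 + M)/(9 + M) (g(M) = (M - 204)/(M + 9) = (-204 + M)/(9 + M))
(g(-196) + 21123)/(-25198 + 2521) = ((-204 - 196)/(9 - 196) + 21123)/(-25198 + 2521) = (-400/(-187) + 21123)/(-22677) = (-1/187*(-400) + 21123)*(-1/22677) = (400/187 + 21123)*(-1/22677) = (3950401/187)*(-1/22677) = -3950401/4240599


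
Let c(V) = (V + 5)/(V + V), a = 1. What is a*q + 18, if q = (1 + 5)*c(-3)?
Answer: 16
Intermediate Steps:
c(V) = (5 + V)/(2*V) (c(V) = (5 + V)/((2*V)) = (5 + V)*(1/(2*V)) = (5 + V)/(2*V))
q = -2 (q = (1 + 5)*((1/2)*(5 - 3)/(-3)) = 6*((1/2)*(-1/3)*2) = 6*(-1/3) = -2)
a*q + 18 = 1*(-2) + 18 = -2 + 18 = 16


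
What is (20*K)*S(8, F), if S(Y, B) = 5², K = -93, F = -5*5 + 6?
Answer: -46500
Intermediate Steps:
F = -19 (F = -25 + 6 = -19)
S(Y, B) = 25
(20*K)*S(8, F) = (20*(-93))*25 = -1860*25 = -46500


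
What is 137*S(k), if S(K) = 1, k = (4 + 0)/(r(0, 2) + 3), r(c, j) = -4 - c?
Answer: 137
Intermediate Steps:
k = -4 (k = (4 + 0)/((-4 - 1*0) + 3) = 4/((-4 + 0) + 3) = 4/(-4 + 3) = 4/(-1) = 4*(-1) = -4)
137*S(k) = 137*1 = 137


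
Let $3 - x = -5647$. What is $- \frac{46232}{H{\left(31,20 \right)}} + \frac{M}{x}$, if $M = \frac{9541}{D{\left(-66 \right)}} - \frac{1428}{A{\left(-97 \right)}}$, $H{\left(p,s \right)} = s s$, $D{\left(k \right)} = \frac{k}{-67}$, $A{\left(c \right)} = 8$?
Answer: $- \frac{10618079}{93225} \approx -113.9$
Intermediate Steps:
$D{\left(k \right)} = - \frac{k}{67}$ ($D{\left(k \right)} = k \left(- \frac{1}{67}\right) = - \frac{k}{67}$)
$x = 5650$ ($x = 3 - -5647 = 3 + 5647 = 5650$)
$H{\left(p,s \right)} = s^{2}$
$M = \frac{313733}{33}$ ($M = \frac{9541}{\left(- \frac{1}{67}\right) \left(-66\right)} - \frac{1428}{8} = \frac{9541}{\frac{66}{67}} - \frac{357}{2} = 9541 \cdot \frac{67}{66} - \frac{357}{2} = \frac{639247}{66} - \frac{357}{2} = \frac{313733}{33} \approx 9507.1$)
$- \frac{46232}{H{\left(31,20 \right)}} + \frac{M}{x} = - \frac{46232}{20^{2}} + \frac{313733}{33 \cdot 5650} = - \frac{46232}{400} + \frac{313733}{33} \cdot \frac{1}{5650} = \left(-46232\right) \frac{1}{400} + \frac{313733}{186450} = - \frac{5779}{50} + \frac{313733}{186450} = - \frac{10618079}{93225}$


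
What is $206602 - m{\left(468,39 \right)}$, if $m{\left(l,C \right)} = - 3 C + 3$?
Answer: $206716$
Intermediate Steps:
$m{\left(l,C \right)} = 3 - 3 C$
$206602 - m{\left(468,39 \right)} = 206602 - \left(3 - 117\right) = 206602 - -114 = 206602 + 114 = 206716$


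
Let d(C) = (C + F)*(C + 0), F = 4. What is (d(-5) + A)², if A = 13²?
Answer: 30276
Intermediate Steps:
d(C) = C*(4 + C) (d(C) = (C + 4)*(C + 0) = (4 + C)*C = C*(4 + C))
A = 169
(d(-5) + A)² = (-5*(4 - 5) + 169)² = (-5*(-1) + 169)² = (5 + 169)² = 174² = 30276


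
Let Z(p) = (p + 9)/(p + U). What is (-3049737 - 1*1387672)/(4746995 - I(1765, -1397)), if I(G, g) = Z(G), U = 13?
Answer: -3944856601/4220077668 ≈ -0.93478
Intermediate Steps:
Z(p) = (9 + p)/(13 + p) (Z(p) = (p + 9)/(p + 13) = (9 + p)/(13 + p))
I(G, g) = (9 + G)/(13 + G)
(-3049737 - 1*1387672)/(4746995 - I(1765, -1397)) = (-3049737 - 1*1387672)/(4746995 - (9 + 1765)/(13 + 1765)) = (-3049737 - 1387672)/(4746995 - 1774/1778) = -4437409/(4746995 - 1774/1778) = -4437409/(4746995 - 1*887/889) = -4437409/(4746995 - 887/889) = -4437409/4220077668/889 = -4437409*889/4220077668 = -3944856601/4220077668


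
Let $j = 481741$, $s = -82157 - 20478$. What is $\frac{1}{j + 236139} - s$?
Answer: $\frac{73679613801}{717880} \approx 1.0264 \cdot 10^{5}$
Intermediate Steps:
$s = -102635$ ($s = -82157 - 20478 = -102635$)
$\frac{1}{j + 236139} - s = \frac{1}{481741 + 236139} - -102635 = \frac{1}{717880} + 102635 = \frac{73679613801}{717880}$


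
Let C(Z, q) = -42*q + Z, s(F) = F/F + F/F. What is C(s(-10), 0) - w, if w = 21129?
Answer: -21127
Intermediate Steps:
s(F) = 2 (s(F) = 1 + 1 = 2)
C(Z, q) = Z - 42*q
C(s(-10), 0) - w = (2 - 42*0) - 1*21129 = (2 + 0) - 21129 = 2 - 21129 = -21127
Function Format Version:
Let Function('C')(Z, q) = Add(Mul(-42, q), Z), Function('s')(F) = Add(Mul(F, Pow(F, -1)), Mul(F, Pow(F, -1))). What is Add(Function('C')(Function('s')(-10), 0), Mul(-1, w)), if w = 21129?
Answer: -21127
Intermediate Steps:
Function('s')(F) = 2 (Function('s')(F) = Add(1, 1) = 2)
Function('C')(Z, q) = Add(Z, Mul(-42, q))
Add(Function('C')(Function('s')(-10), 0), Mul(-1, w)) = Add(Add(2, Mul(-42, 0)), Mul(-1, 21129)) = Add(Add(2, 0), -21129) = Add(2, -21129) = -21127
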